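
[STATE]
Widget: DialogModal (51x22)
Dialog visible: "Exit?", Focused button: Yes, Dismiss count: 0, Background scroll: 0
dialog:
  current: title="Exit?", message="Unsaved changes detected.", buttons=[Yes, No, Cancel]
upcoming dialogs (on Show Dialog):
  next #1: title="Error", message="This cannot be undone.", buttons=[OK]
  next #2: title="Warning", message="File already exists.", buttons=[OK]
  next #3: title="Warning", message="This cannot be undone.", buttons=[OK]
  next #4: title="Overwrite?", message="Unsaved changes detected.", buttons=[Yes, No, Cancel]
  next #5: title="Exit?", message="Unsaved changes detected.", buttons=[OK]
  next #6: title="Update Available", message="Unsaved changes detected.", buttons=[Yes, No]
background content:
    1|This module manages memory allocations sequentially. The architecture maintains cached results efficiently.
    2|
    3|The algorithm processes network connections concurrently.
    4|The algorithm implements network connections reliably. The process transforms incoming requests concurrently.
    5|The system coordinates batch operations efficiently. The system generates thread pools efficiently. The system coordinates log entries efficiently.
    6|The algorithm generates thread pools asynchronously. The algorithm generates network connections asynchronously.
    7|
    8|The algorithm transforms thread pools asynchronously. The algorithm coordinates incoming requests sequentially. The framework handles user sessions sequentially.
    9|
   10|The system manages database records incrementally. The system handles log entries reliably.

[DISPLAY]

This module manages memory allocations sequentially
                                                   
The algorithm processes network connections concurr
The algorithm implements network connections reliab
The system coordinates batch operations efficiently
The algorithm generates thread pools asynchronously
                                                   
The algorithm transforms thread pools asynchronousl
           ┌───────────────────────────┐           
The system │           Exit?           │ementally. 
           │ Unsaved changes detected. │           
           │    [Yes]  No   Cancel     │           
           └───────────────────────────┘           
                                                   
                                                   
                                                   
                                                   
                                                   
                                                   
                                                   
                                                   
                                                   


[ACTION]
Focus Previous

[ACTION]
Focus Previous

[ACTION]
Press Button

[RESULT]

This module manages memory allocations sequentially
                                                   
The algorithm processes network connections concurr
The algorithm implements network connections reliab
The system coordinates batch operations efficiently
The algorithm generates thread pools asynchronously
                                                   
The algorithm transforms thread pools asynchronousl
                                                   
The system manages database records incrementally. 
                                                   
                                                   
                                                   
                                                   
                                                   
                                                   
                                                   
                                                   
                                                   
                                                   
                                                   
                                                   


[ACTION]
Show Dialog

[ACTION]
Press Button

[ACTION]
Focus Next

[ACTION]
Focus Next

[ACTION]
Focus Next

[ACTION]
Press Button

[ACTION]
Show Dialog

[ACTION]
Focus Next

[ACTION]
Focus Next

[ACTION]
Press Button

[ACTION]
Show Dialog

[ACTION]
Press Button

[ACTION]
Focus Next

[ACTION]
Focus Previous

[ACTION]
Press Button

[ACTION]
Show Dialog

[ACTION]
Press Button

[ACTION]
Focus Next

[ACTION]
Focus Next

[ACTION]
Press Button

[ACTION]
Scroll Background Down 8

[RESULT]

                                                   
The system manages database records incrementally. 
                                                   
                                                   
                                                   
                                                   
                                                   
                                                   
                                                   
                                                   
                                                   
                                                   
                                                   
                                                   
                                                   
                                                   
                                                   
                                                   
                                                   
                                                   
                                                   
                                                   


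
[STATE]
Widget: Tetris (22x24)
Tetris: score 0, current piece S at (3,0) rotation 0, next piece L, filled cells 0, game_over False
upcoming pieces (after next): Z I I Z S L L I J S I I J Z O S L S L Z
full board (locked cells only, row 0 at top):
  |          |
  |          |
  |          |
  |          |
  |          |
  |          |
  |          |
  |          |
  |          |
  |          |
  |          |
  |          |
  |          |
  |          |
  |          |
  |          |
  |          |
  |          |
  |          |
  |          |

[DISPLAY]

    ░░    │Next:      
   ░░     │  ▒        
          │▒▒▒        
          │           
          │           
          │           
          │Score:     
          │0          
          │           
          │           
          │           
          │           
          │           
          │           
          │           
          │           
          │           
          │           
          │           
          │           
          │           
          │           
          │           
          │           


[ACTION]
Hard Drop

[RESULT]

     ▒    │Next:      
   ▒▒▒    │▓▓         
          │ ▓▓        
          │           
          │           
          │           
          │Score:     
          │0          
          │           
          │           
          │           
          │           
          │           
          │           
          │           
          │           
          │           
          │           
    ░░    │           
   ░░     │           
          │           
          │           
          │           
          │           


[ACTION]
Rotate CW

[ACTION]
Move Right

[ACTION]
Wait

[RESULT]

          │Next:      
    ▒     │▓▓         
    ▒     │ ▓▓        
    ▒▒    │           
          │           
          │           
          │Score:     
          │0          
          │           
          │           
          │           
          │           
          │           
          │           
          │           
          │           
          │           
          │           
    ░░    │           
   ░░     │           
          │           
          │           
          │           
          │           


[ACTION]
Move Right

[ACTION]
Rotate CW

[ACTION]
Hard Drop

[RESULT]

   ▓▓     │Next:      
    ▓▓    │████       
          │           
          │           
          │           
          │           
          │Score:     
          │0          
          │           
          │           
          │           
          │           
          │           
          │           
          │           
          │           
     ▒▒▒  │           
     ▒    │           
    ░░    │           
   ░░     │           
          │           
          │           
          │           
          │           


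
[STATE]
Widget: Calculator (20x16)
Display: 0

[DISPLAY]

                   0
┌───┬───┬───┬───┐   
│ 7 │ 8 │ 9 │ ÷ │   
├───┼───┼───┼───┤   
│ 4 │ 5 │ 6 │ × │   
├───┼───┼───┼───┤   
│ 1 │ 2 │ 3 │ - │   
├───┼───┼───┼───┤   
│ 0 │ . │ = │ + │   
├───┼───┼───┼───┤   
│ C │ MC│ MR│ M+│   
└───┴───┴───┴───┘   
                    
                    
                    
                    


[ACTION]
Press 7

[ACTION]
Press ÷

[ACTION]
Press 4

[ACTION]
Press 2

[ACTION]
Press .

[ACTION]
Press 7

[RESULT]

                42.7
┌───┬───┬───┬───┐   
│ 7 │ 8 │ 9 │ ÷ │   
├───┼───┼───┼───┤   
│ 4 │ 5 │ 6 │ × │   
├───┼───┼───┼───┤   
│ 1 │ 2 │ 3 │ - │   
├───┼───┼───┼───┤   
│ 0 │ . │ = │ + │   
├───┼───┼───┼───┤   
│ C │ MC│ MR│ M+│   
└───┴───┴───┴───┘   
                    
                    
                    
                    


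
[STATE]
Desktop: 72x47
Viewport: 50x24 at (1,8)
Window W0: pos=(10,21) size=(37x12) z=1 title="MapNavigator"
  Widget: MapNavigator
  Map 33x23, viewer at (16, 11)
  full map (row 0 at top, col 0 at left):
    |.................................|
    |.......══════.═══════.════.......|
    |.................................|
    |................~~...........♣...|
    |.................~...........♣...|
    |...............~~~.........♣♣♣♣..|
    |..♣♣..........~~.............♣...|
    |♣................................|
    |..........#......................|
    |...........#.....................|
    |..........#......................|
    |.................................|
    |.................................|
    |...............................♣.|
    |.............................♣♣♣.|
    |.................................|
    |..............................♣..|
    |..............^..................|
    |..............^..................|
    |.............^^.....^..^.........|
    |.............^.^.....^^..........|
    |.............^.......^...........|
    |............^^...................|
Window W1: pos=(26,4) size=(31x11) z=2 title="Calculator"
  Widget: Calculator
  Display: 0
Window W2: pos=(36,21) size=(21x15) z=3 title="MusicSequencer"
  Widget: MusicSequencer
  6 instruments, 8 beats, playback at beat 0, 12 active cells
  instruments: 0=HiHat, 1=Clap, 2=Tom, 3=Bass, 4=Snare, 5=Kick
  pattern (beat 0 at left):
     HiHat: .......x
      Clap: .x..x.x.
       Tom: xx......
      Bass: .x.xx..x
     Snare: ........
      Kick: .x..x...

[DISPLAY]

                         ┃┌───┬───┬───┬───┐       
                         ┃│ 7 │ 8 │ 9 │ ÷ │       
                         ┃├───┼───┼───┼───┤       
                         ┃│ 4 │ 5 │ 6 │ × │       
                         ┃├───┼───┼───┼───┤       
                         ┃│ 1 │ 2 │ 3 │ - │       
                         ┗━━━━━━━━━━━━━━━━━━━━━━━━
                                                  
                                                  
                                                  
                                                  
                                                  
                                                  
         ┏━━━━━━━━━━━━━━━━━━━━━━━━━┏━━━━━━━━━━━━━━
         ┃ MapNavigator            ┃ MusicSequence
         ┠─────────────────────────┠──────────────
         ┃ ♣.......................┃      ▼1234567
         ┃ ..........#.............┃ HiHat·······█
         ┃ ...........#............┃  Clap·█··█·█·
         ┃ ..........#.............┃   Tom██······
         ┃ ................@.......┃  Bass·█·██··█
         ┃ ........................┃ Snare········
         ┃ ........................┃  Kick·█··█···
         ┃ ........................┃              


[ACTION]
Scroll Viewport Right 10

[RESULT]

               ┃┌───┬───┬───┬───┐            ┃    
               ┃│ 7 │ 8 │ 9 │ ÷ │            ┃    
               ┃├───┼───┼───┼───┤            ┃    
               ┃│ 4 │ 5 │ 6 │ × │            ┃    
               ┃├───┼───┼───┼───┤            ┃    
               ┃│ 1 │ 2 │ 3 │ - │            ┃    
               ┗━━━━━━━━━━━━━━━━━━━━━━━━━━━━━┛    
                                                  
                                                  
                                                  
                                                  
                                                  
                                                  
━━━━━━━━━━━━━━━━━━━━━━━━━┏━━━━━━━━━━━━━━━━━━━┓    
 MapNavigator            ┃ MusicSequencer    ┃    
─────────────────────────┠───────────────────┨    
 ♣.......................┃      ▼1234567     ┃    
 ..........#.............┃ HiHat·······█     ┃    
 ...........#............┃  Clap·█··█·█·     ┃    
 ..........#.............┃   Tom██······     ┃    
 ................@.......┃  Bass·█·██··█     ┃    
 ........................┃ Snare········     ┃    
 ........................┃  Kick·█··█···     ┃    
 ........................┃                   ┃    


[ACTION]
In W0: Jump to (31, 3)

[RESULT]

               ┃┌───┬───┬───┬───┐            ┃    
               ┃│ 7 │ 8 │ 9 │ ÷ │            ┃    
               ┃├───┼───┼───┼───┤            ┃    
               ┃│ 4 │ 5 │ 6 │ × │            ┃    
               ┃├───┼───┼───┼───┤            ┃    
               ┃│ 1 │ 2 │ 3 │ - │            ┃    
               ┗━━━━━━━━━━━━━━━━━━━━━━━━━━━━━┛    
                                                  
                                                  
                                                  
                                                  
                                                  
                                                  
━━━━━━━━━━━━━━━━━━━━━━━━━┏━━━━━━━━━━━━━━━━━━━┓    
 MapNavigator            ┃ MusicSequencer    ┃    
─────────────────────────┠───────────────────┨    
                         ┃      ▼1234567     ┃    
...................      ┃ HiHat·······█     ┃    
═══════.════.......      ┃  Clap·█··█·█·     ┃    
...................      ┃   Tom██······     ┃    
..~~...........♣.@.      ┃  Bass·█·██··█     ┃    
...~...........♣...      ┃ Snare········     ┃    
.~~~.........♣♣♣♣..      ┃  Kick·█··█···     ┃    
~~.............♣...      ┃                   ┃    


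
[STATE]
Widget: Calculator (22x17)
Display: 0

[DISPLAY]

                     0
┌───┬───┬───┬───┐     
│ 7 │ 8 │ 9 │ ÷ │     
├───┼───┼───┼───┤     
│ 4 │ 5 │ 6 │ × │     
├───┼───┼───┼───┤     
│ 1 │ 2 │ 3 │ - │     
├───┼───┼───┼───┤     
│ 0 │ . │ = │ + │     
├───┼───┼───┼───┤     
│ C │ MC│ MR│ M+│     
└───┴───┴───┴───┘     
                      
                      
                      
                      
                      


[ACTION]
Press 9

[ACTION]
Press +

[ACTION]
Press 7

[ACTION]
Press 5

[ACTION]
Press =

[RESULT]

                    84
┌───┬───┬───┬───┐     
│ 7 │ 8 │ 9 │ ÷ │     
├───┼───┼───┼───┤     
│ 4 │ 5 │ 6 │ × │     
├───┼───┼───┼───┤     
│ 1 │ 2 │ 3 │ - │     
├───┼───┼───┼───┤     
│ 0 │ . │ = │ + │     
├───┼───┼───┼───┤     
│ C │ MC│ MR│ M+│     
└───┴───┴───┴───┘     
                      
                      
                      
                      
                      


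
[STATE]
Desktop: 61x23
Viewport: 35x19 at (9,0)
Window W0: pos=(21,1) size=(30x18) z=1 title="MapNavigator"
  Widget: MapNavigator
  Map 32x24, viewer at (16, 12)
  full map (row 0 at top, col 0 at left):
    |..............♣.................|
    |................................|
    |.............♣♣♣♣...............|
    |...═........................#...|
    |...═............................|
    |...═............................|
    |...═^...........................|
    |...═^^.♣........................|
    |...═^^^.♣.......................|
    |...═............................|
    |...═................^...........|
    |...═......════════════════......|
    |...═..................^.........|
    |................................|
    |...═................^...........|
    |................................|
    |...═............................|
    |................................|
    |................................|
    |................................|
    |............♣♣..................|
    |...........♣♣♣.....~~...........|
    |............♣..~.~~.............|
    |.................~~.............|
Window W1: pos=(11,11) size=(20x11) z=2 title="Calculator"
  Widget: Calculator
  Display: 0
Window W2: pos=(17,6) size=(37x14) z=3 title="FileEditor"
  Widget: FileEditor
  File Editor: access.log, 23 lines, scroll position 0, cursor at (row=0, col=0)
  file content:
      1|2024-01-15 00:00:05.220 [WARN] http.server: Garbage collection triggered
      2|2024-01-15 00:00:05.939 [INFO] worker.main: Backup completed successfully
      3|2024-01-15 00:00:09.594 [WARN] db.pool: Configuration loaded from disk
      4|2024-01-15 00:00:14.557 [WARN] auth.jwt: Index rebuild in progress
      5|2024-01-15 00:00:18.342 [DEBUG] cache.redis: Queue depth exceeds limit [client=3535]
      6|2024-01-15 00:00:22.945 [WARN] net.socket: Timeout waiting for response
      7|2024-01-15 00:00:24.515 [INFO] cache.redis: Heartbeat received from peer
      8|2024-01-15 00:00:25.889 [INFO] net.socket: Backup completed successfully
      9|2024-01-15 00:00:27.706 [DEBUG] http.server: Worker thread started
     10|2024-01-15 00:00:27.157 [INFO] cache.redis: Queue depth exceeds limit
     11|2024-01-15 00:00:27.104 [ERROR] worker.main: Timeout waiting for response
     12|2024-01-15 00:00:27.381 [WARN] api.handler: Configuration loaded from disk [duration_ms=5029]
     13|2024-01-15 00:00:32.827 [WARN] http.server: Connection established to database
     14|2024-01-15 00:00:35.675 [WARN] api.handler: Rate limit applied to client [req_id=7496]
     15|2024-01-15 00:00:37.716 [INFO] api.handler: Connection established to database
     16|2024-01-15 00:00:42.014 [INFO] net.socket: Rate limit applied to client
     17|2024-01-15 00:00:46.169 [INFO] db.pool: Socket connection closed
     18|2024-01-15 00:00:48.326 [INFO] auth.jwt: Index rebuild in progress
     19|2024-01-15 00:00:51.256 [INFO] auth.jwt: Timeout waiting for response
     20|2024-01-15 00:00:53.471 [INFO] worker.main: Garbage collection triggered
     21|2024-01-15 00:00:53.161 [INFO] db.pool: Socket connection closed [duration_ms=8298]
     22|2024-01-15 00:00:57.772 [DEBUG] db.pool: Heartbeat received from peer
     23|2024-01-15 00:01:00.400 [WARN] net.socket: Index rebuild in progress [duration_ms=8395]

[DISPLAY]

                                   
            ┏━━━━━━━━━━━━━━━━━━━━━━
            ┃ MapNavigator         
            ┠──────────────────────
            ┃.═....................
            ┃.═^...................
        ┏━━━━━━━━━━━━━━━━━━━━━━━━━━
        ┃ FileEditor               
        ┠──────────────────────────
        ┃█024-01-15 00:00:05.220 [W
        ┃2024-01-15 00:00:05.939 [I
  ┏━━━━━┃2024-01-15 00:00:09.594 [W
  ┃ Calc┃2024-01-15 00:00:14.557 [W
  ┠─────┃2024-01-15 00:00:18.342 [D
  ┃     ┃2024-01-15 00:00:22.945 [W
  ┃┌───┬┃2024-01-15 00:00:24.515 [I
  ┃│ 7 │┃2024-01-15 00:00:25.889 [I
  ┃├───┼┃2024-01-15 00:00:27.706 [D
  ┃│ 4 │┃2024-01-15 00:00:27.157 [I


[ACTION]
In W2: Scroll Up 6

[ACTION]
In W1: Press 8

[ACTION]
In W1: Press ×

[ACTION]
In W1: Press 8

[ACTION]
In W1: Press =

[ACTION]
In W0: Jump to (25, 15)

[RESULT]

                                   
            ┏━━━━━━━━━━━━━━━━━━━━━━
            ┃ MapNavigator         
            ┠──────────────────────
            ┃..................... 
            ┃..................... 
        ┏━━━━━━━━━━━━━━━━━━━━━━━━━━
        ┃ FileEditor               
        ┠──────────────────────────
        ┃█024-01-15 00:00:05.220 [W
        ┃2024-01-15 00:00:05.939 [I
  ┏━━━━━┃2024-01-15 00:00:09.594 [W
  ┃ Calc┃2024-01-15 00:00:14.557 [W
  ┠─────┃2024-01-15 00:00:18.342 [D
  ┃     ┃2024-01-15 00:00:22.945 [W
  ┃┌───┬┃2024-01-15 00:00:24.515 [I
  ┃│ 7 │┃2024-01-15 00:00:25.889 [I
  ┃├───┼┃2024-01-15 00:00:27.706 [D
  ┃│ 4 │┃2024-01-15 00:00:27.157 [I


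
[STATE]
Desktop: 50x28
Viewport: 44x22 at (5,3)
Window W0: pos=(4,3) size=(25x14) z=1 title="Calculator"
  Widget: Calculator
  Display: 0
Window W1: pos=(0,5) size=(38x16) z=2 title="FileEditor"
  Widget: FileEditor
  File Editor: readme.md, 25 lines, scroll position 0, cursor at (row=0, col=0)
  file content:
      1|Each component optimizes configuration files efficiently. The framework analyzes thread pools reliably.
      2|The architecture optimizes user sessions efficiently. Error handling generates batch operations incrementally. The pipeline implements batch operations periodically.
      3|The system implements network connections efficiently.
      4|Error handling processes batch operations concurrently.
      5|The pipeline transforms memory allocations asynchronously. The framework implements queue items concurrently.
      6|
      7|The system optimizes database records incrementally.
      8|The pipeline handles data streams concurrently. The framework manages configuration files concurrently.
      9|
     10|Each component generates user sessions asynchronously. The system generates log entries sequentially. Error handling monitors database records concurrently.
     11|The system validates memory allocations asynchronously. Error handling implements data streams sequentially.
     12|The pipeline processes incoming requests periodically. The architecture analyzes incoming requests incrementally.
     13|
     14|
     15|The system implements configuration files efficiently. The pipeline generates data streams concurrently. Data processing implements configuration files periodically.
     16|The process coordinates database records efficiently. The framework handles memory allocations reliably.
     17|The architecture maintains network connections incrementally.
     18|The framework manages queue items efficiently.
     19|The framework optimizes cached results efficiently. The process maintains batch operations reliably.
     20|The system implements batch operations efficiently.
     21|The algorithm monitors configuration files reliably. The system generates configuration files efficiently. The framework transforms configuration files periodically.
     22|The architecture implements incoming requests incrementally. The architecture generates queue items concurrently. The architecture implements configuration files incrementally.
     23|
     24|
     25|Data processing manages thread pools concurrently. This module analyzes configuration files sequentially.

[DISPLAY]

━━━━━━━━━━━━━━━━━━━━━━━┓                    
 Calculator            ┃                    
━━━━━━━━━━━━━━━━━━━━━━━━━━━━━━━━┓           
eEditor                         ┃           
────────────────────────────────┨           
 component optimizes configurat▲┃           
architecture optimizes user ses█┃           
system implements network conne░┃           
r handling processes batch oper░┃           
pipeline transforms memory allo░┃           
                               ░┃           
system optimizes database recor░┃           
pipeline handles data streams c░┃           
                               ░┃           
 component generates user sessi░┃           
system validates memory allocat░┃           
pipeline processes incoming req▼┃           
━━━━━━━━━━━━━━━━━━━━━━━━━━━━━━━━┛           
                                            
                                            
                                            
                                            


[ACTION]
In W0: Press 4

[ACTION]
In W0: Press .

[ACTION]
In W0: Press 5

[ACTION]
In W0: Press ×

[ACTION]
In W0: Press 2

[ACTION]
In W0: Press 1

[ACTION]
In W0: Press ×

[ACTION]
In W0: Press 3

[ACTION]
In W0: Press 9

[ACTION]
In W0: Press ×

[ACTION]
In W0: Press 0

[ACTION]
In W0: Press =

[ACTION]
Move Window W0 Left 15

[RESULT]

━━━━━━━━━━━━━━━━━━━┓                        
culator            ┃                        
━━━━━━━━━━━━━━━━━━━━━━━━━━━━━━━━┓           
eEditor                         ┃           
────────────────────────────────┨           
 component optimizes configurat▲┃           
architecture optimizes user ses█┃           
system implements network conne░┃           
r handling processes batch oper░┃           
pipeline transforms memory allo░┃           
                               ░┃           
system optimizes database recor░┃           
pipeline handles data streams c░┃           
                               ░┃           
 component generates user sessi░┃           
system validates memory allocat░┃           
pipeline processes incoming req▼┃           
━━━━━━━━━━━━━━━━━━━━━━━━━━━━━━━━┛           
                                            
                                            
                                            
                                            


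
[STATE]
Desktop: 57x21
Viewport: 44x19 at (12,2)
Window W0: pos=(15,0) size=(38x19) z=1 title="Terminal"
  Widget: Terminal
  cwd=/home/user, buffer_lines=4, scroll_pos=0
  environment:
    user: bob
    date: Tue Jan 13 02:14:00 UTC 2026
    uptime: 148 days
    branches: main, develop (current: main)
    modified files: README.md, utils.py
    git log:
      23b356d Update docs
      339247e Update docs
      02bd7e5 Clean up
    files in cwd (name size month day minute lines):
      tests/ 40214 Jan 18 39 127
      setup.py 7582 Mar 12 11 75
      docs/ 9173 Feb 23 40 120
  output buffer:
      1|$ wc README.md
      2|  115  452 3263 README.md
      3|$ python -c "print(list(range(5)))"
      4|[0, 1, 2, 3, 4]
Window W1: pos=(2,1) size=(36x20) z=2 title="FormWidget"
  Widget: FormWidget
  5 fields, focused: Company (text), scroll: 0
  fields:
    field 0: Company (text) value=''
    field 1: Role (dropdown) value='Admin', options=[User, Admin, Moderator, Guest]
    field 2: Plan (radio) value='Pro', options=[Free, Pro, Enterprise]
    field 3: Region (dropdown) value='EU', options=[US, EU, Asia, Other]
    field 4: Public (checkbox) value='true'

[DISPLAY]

et                       ┃──────────────┨   
─────────────────────────┨              ┃   
:    [                  ]┃.md           ┃   
     [Admin            ▼]┃t(range(5)))" ┃   
     ( ) Free  (●) Pro  (┃              ┃   
     [EU               ▼]┃              ┃   
     [x]                 ┃              ┃   
                         ┃              ┃   
                         ┃              ┃   
                         ┃              ┃   
                         ┃              ┃   
                         ┃              ┃   
                         ┃              ┃   
                         ┃              ┃   
                         ┃              ┃   
                         ┃              ┃   
                         ┃━━━━━━━━━━━━━━┛   
                         ┃                  
━━━━━━━━━━━━━━━━━━━━━━━━━┛                  


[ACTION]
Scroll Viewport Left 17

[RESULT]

  ┃ FormWidget                       ┃──────
  ┠──────────────────────────────────┨      
  ┃> Company:    [                  ]┃.md   
  ┃  Role:       [Admin            ▼]┃t(rang
  ┃  Plan:       ( ) Free  (●) Pro  (┃      
  ┃  Region:     [EU               ▼]┃      
  ┃  Public:     [x]                 ┃      
  ┃                                  ┃      
  ┃                                  ┃      
  ┃                                  ┃      
  ┃                                  ┃      
  ┃                                  ┃      
  ┃                                  ┃      
  ┃                                  ┃      
  ┃                                  ┃      
  ┃                                  ┃      
  ┃                                  ┃━━━━━━
  ┃                                  ┃      
  ┗━━━━━━━━━━━━━━━━━━━━━━━━━━━━━━━━━━┛      


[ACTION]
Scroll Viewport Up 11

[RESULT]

               ┏━━━━━━━━━━━━━━━━━━━━━━━━━━━━
  ┏━━━━━━━━━━━━━━━━━━━━━━━━━━━━━━━━━━┓      
  ┃ FormWidget                       ┃──────
  ┠──────────────────────────────────┨      
  ┃> Company:    [                  ]┃.md   
  ┃  Role:       [Admin            ▼]┃t(rang
  ┃  Plan:       ( ) Free  (●) Pro  (┃      
  ┃  Region:     [EU               ▼]┃      
  ┃  Public:     [x]                 ┃      
  ┃                                  ┃      
  ┃                                  ┃      
  ┃                                  ┃      
  ┃                                  ┃      
  ┃                                  ┃      
  ┃                                  ┃      
  ┃                                  ┃      
  ┃                                  ┃      
  ┃                                  ┃      
  ┃                                  ┃━━━━━━


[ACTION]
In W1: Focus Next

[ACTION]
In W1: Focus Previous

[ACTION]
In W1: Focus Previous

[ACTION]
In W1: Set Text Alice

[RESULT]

               ┏━━━━━━━━━━━━━━━━━━━━━━━━━━━━
  ┏━━━━━━━━━━━━━━━━━━━━━━━━━━━━━━━━━━┓      
  ┃ FormWidget                       ┃──────
  ┠──────────────────────────────────┨      
  ┃  Company:    [                  ]┃.md   
  ┃  Role:       [Admin            ▼]┃t(rang
  ┃  Plan:       ( ) Free  (●) Pro  (┃      
  ┃  Region:     [EU               ▼]┃      
  ┃> Public:     [x]                 ┃      
  ┃                                  ┃      
  ┃                                  ┃      
  ┃                                  ┃      
  ┃                                  ┃      
  ┃                                  ┃      
  ┃                                  ┃      
  ┃                                  ┃      
  ┃                                  ┃      
  ┃                                  ┃      
  ┃                                  ┃━━━━━━


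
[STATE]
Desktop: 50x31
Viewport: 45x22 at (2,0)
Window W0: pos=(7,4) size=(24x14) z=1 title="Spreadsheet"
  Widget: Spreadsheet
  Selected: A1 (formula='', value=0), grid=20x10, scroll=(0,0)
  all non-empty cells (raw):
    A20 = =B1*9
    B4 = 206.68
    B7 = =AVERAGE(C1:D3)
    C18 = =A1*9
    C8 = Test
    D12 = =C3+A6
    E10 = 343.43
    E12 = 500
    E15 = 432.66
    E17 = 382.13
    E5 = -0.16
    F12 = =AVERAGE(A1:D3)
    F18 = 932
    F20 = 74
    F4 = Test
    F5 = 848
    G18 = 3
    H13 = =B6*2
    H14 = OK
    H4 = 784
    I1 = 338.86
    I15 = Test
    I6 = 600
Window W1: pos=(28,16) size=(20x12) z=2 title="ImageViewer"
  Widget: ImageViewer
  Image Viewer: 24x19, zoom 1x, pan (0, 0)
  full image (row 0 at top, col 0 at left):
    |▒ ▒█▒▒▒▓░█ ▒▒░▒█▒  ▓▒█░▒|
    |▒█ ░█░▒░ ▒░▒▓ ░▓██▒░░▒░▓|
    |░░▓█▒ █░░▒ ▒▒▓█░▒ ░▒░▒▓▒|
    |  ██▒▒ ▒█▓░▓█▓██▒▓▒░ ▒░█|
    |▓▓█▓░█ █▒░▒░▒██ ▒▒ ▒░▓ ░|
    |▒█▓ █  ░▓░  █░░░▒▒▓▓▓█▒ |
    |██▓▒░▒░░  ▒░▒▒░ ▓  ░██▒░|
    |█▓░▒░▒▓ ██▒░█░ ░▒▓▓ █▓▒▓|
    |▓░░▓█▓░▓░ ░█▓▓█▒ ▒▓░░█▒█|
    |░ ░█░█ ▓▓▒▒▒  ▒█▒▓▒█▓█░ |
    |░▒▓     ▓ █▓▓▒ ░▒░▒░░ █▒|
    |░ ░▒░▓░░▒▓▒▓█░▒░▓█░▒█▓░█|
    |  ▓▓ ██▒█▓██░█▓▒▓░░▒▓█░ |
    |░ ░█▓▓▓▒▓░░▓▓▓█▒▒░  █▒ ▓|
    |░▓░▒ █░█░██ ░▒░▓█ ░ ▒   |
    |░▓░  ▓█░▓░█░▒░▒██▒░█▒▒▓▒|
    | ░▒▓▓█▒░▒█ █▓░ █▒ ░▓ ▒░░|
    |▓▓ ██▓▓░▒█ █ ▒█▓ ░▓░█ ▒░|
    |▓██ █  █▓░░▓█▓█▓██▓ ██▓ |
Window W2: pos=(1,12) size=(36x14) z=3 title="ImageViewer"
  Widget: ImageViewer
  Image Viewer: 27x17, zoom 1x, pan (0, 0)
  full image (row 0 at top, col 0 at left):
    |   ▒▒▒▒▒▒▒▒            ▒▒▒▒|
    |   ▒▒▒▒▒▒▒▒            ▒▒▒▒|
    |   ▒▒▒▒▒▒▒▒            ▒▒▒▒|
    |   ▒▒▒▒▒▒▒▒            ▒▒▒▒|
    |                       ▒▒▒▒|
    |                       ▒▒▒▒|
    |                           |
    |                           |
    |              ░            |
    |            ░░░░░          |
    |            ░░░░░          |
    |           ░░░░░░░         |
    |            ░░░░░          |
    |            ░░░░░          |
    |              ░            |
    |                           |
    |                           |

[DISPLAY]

                                             
                                             
                                             
                                             
     ┏━━━━━━━━━━━━━━━━━━━━━━┓                
     ┃ Spreadsheet          ┃                
     ┠──────────────────────┨                
     ┃A1:                   ┃                
     ┃       A       B      ┃                
     ┃----------------------┃                
     ┃  1      [0]       0  ┃                
     ┃  2        0       0  ┃                
━━━━━━━━━━━━━━━━━━━━━━━━━━━━━━━━━━┓          
 ImageViewer                      ┃          
──────────────────────────────────┨          
   ▒▒▒▒▒▒▒▒            ▒▒▒▒       ┃          
   ▒▒▒▒▒▒▒▒            ▒▒▒▒       ┃━━━━━━━━━━
   ▒▒▒▒▒▒▒▒            ▒▒▒▒       ┃ewer      
   ▒▒▒▒▒▒▒▒            ▒▒▒▒       ┃──────────
                       ▒▒▒▒       ┃░█ ▒▒░▒█▒ 
                       ▒▒▒▒       ┃ ▒░▒▓ ░▓██
                                  ┃░▒ ▒▒▓█░▒ 


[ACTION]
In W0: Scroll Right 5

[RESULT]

                                             
                                             
                                             
                                             
     ┏━━━━━━━━━━━━━━━━━━━━━━┓                
     ┃ Spreadsheet          ┃                
     ┠──────────────────────┨                
     ┃A1:                   ┃                
     ┃       F       G      ┃                
     ┃----------------------┃                
     ┃  1        0       0  ┃                
     ┃  2        0       0  ┃                
━━━━━━━━━━━━━━━━━━━━━━━━━━━━━━━━━━┓          
 ImageViewer                      ┃          
──────────────────────────────────┨          
   ▒▒▒▒▒▒▒▒            ▒▒▒▒       ┃          
   ▒▒▒▒▒▒▒▒            ▒▒▒▒       ┃━━━━━━━━━━
   ▒▒▒▒▒▒▒▒            ▒▒▒▒       ┃ewer      
   ▒▒▒▒▒▒▒▒            ▒▒▒▒       ┃──────────
                       ▒▒▒▒       ┃░█ ▒▒░▒█▒ 
                       ▒▒▒▒       ┃ ▒░▒▓ ░▓██
                                  ┃░▒ ▒▒▓█░▒ 


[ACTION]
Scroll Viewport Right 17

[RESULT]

                                             
                                             
                                             
                                             
  ┏━━━━━━━━━━━━━━━━━━━━━━┓                   
  ┃ Spreadsheet          ┃                   
  ┠──────────────────────┨                   
  ┃A1:                   ┃                   
  ┃       F       G      ┃                   
  ┃----------------------┃                   
  ┃  1        0       0  ┃                   
  ┃  2        0       0  ┃                   
━━━━━━━━━━━━━━━━━━━━━━━━━━━━━━━┓             
ageViewer                      ┃             
───────────────────────────────┨             
▒▒▒▒▒▒▒▒            ▒▒▒▒       ┃             
▒▒▒▒▒▒▒▒            ▒▒▒▒       ┃━━━━━━━━━━┓  
▒▒▒▒▒▒▒▒            ▒▒▒▒       ┃ewer      ┃  
▒▒▒▒▒▒▒▒            ▒▒▒▒       ┃──────────┨  
                    ▒▒▒▒       ┃░█ ▒▒░▒█▒ ┃  
                    ▒▒▒▒       ┃ ▒░▒▓ ░▓██┃  
                               ┃░▒ ▒▒▓█░▒ ┃  


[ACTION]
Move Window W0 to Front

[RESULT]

                                             
                                             
                                             
                                             
  ┏━━━━━━━━━━━━━━━━━━━━━━┓                   
  ┃ Spreadsheet          ┃                   
  ┠──────────────────────┨                   
  ┃A1:                   ┃                   
  ┃       F       G      ┃                   
  ┃----------------------┃                   
  ┃  1        0       0  ┃                   
  ┃  2        0       0  ┃                   
━━┃  3        0       0  ┃━━━━━┓             
ag┃  4 Test           0  ┃     ┃             
──┃  5      848       0  ┃─────┨             
▒▒┃  6        0       0  ┃     ┃             
▒▒┃  7        0       0  ┃     ┃━━━━━━━━━━┓  
▒▒┗━━━━━━━━━━━━━━━━━━━━━━┛     ┃ewer      ┃  
▒▒▒▒▒▒▒▒            ▒▒▒▒       ┃──────────┨  
                    ▒▒▒▒       ┃░█ ▒▒░▒█▒ ┃  
                    ▒▒▒▒       ┃ ▒░▒▓ ░▓██┃  
                               ┃░▒ ▒▒▓█░▒ ┃  
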